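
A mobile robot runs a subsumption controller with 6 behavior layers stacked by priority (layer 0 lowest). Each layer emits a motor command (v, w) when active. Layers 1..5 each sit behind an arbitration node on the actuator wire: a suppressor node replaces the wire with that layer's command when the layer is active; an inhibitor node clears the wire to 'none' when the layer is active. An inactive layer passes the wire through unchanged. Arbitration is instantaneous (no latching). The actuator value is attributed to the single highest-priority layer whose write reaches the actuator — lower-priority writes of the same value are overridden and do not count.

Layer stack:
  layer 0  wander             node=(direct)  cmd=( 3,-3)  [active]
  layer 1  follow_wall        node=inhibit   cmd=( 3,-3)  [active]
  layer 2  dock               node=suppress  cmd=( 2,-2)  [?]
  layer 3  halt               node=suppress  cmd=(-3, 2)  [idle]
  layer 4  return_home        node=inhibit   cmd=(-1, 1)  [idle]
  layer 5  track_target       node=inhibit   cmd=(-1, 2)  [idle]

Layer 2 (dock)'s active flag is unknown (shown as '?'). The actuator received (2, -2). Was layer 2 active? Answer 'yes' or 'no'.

If layer 2 is active=yes:
  actuator would be (2, -2)
If layer 2 is active=no:
  actuator would be none
Observed (2, -2), so layer 2 was active.

yes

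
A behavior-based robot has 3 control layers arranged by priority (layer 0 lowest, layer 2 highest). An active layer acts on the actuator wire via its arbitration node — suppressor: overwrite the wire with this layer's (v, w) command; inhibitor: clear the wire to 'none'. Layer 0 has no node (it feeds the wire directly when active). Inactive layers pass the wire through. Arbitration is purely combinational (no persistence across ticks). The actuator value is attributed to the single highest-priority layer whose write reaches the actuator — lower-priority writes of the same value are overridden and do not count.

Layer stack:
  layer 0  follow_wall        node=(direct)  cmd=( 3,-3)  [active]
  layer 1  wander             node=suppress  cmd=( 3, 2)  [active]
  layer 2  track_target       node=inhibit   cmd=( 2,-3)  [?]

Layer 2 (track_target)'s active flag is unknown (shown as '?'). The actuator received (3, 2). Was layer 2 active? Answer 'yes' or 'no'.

no

If layer 2 is active=yes:
  actuator would be none
If layer 2 is active=no:
  actuator would be (3, 2)
Observed (3, 2), so layer 2 was idle.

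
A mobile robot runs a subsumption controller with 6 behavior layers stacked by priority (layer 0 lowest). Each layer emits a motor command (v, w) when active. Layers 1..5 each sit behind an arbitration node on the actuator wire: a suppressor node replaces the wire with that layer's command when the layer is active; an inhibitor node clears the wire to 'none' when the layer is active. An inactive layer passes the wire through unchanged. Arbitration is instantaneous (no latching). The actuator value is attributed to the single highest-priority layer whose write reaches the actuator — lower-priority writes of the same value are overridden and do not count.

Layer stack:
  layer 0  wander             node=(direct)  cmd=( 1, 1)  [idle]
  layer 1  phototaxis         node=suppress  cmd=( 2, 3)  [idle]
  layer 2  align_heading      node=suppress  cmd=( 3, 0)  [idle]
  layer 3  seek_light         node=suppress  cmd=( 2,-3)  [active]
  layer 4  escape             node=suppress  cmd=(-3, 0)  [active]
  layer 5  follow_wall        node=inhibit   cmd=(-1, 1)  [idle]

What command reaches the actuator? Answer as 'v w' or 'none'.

-3 0

layer 0 (wander) idle — none
layer 1 (phototaxis) idle — unchanged: none
layer 2 (align_heading) idle — unchanged: none
layer 3 (seek_light) active — suppresses: (2, -3)
layer 4 (escape) active — suppresses: (-3, 0)
layer 5 (follow_wall) idle — unchanged: (-3, 0)
→ actuator (-3, 0)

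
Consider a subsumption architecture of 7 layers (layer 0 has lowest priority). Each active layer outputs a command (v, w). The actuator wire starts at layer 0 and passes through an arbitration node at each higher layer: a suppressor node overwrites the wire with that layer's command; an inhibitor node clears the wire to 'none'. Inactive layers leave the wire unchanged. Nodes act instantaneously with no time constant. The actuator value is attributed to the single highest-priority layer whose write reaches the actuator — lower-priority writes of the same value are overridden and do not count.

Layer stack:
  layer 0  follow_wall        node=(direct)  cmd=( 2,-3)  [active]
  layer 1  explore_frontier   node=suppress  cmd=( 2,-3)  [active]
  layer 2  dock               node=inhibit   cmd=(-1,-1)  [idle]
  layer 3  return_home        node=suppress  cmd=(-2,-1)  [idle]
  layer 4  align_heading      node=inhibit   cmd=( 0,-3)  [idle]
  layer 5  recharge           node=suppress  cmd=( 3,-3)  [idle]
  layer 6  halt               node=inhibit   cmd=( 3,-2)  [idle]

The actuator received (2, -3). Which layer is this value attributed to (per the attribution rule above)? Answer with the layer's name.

layer 0 (follow_wall) active — direct: (2, -3)
layer 1 (explore_frontier) active — suppresses: (2, -3)
layer 2 (dock) idle — unchanged: (2, -3)
layer 3 (return_home) idle — unchanged: (2, -3)
layer 4 (align_heading) idle — unchanged: (2, -3)
layer 5 (recharge) idle — unchanged: (2, -3)
layer 6 (halt) idle — unchanged: (2, -3)
→ actuator (2, -3)
last writer: layer 1 = explore_frontier

explore_frontier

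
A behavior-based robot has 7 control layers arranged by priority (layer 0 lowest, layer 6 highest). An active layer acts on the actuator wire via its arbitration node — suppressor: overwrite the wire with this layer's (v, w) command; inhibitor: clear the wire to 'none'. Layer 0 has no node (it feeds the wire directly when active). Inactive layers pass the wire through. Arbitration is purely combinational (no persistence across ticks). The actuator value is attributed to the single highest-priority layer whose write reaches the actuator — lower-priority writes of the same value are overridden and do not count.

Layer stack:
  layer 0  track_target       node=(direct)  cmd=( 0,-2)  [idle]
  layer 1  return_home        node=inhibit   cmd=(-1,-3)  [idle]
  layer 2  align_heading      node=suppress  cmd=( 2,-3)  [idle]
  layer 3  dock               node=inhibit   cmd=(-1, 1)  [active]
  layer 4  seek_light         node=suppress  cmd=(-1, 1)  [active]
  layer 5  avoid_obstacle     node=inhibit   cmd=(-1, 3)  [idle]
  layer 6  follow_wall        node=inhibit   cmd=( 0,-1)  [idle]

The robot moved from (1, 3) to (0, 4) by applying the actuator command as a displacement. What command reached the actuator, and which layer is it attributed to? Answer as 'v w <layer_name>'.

displacement = (0, 4) − (1, 3) = (-1, 1)
[0] track_target off; wire := none
[1] return_home off; pass none
[2] align_heading off; pass none
[3] dock on (inhibit); wire := none
[4] seek_light on (suppress); wire := (-1, 1)
[5] avoid_obstacle off; pass (-1, 1)
[6] follow_wall off; pass (-1, 1)
output (-1, 1) — from layer 4 (seek_light)

-1 1 seek_light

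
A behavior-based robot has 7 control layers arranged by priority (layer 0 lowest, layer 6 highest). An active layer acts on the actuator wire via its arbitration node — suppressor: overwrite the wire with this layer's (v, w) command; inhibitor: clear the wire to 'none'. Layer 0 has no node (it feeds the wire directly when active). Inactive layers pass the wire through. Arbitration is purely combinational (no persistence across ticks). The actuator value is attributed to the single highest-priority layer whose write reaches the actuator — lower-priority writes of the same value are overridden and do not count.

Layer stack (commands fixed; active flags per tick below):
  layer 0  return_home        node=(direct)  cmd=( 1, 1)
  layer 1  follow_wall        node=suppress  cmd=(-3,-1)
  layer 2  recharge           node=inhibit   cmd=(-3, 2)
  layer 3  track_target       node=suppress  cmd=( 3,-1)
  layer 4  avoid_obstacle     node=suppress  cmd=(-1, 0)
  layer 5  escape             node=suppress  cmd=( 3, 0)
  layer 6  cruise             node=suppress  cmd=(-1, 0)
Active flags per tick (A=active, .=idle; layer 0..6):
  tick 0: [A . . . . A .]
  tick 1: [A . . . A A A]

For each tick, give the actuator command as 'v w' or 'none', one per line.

3 0
-1 0

tick 0:
  L0 return_home: active, feeds wire = (1, 1)
  L1 follow_wall: idle → wire stays (1, 1)
  L2 recharge: idle → wire stays (1, 1)
  L3 track_target: idle → wire stays (1, 1)
  L4 avoid_obstacle: idle → wire stays (1, 1)
  L5 escape: active, suppressor → wire = (3, 0)
  L6 cruise: idle → wire stays (3, 0)
  actuator = (3, 0)
tick 1:
  L0 return_home: active, feeds wire = (1, 1)
  L1 follow_wall: idle → wire stays (1, 1)
  L2 recharge: idle → wire stays (1, 1)
  L3 track_target: idle → wire stays (1, 1)
  L4 avoid_obstacle: active, suppressor → wire = (-1, 0)
  L5 escape: active, suppressor → wire = (3, 0)
  L6 cruise: active, suppressor → wire = (-1, 0)
  actuator = (-1, 0)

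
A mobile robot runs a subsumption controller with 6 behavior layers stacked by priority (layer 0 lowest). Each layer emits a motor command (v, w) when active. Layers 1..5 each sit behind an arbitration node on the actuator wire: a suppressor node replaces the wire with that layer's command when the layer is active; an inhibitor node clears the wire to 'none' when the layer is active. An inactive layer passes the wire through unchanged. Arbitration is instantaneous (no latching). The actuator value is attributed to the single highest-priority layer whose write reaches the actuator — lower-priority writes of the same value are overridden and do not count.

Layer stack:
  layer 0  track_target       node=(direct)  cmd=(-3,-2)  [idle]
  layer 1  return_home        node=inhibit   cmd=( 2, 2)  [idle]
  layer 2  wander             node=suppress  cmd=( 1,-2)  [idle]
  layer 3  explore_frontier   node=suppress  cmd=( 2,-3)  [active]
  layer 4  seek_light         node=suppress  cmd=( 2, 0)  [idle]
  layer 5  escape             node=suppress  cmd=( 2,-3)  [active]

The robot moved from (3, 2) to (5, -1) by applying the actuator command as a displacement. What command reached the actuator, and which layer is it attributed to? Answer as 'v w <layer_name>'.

displacement = (5, -1) − (3, 2) = (2, -3)
[0] track_target off; wire := none
[1] return_home off; pass none
[2] wander off; pass none
[3] explore_frontier on (suppress); wire := (2, -3)
[4] seek_light off; pass (2, -3)
[5] escape on (suppress); wire := (2, -3)
output (2, -3) — from layer 5 (escape)

2 -3 escape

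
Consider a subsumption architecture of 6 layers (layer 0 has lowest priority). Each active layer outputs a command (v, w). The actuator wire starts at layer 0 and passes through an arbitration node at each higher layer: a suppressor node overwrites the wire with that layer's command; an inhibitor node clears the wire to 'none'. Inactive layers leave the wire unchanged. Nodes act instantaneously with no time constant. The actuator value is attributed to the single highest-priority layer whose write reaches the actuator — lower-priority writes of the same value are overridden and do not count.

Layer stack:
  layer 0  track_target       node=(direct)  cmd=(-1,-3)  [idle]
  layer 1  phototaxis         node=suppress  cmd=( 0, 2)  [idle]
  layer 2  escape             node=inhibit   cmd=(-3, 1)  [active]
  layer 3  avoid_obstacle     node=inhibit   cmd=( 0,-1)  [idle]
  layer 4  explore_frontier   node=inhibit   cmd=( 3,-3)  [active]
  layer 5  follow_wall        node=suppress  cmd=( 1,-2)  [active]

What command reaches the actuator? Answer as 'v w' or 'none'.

[0] track_target off; wire := none
[1] phototaxis off; pass none
[2] escape on (inhibit); wire := none
[3] avoid_obstacle off; pass none
[4] explore_frontier on (inhibit); wire := none
[5] follow_wall on (suppress); wire := (1, -2)
output (1, -2)

1 -2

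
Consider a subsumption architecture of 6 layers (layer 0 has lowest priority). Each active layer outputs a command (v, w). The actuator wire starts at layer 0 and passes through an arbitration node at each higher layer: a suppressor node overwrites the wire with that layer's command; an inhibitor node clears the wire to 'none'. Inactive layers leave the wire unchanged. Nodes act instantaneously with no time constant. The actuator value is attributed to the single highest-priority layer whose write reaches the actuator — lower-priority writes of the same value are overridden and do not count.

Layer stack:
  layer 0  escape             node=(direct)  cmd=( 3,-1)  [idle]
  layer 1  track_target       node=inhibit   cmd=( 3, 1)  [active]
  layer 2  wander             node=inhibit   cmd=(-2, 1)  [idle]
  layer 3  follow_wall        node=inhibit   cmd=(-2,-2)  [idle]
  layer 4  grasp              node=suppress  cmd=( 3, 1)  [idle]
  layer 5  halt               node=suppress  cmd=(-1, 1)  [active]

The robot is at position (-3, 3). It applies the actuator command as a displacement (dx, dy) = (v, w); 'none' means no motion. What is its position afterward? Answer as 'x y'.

L0 escape: idle → wire = none
L1 track_target: active, inhibitor → wire = none
L2 wander: idle → wire stays none
L3 follow_wall: idle → wire stays none
L4 grasp: idle → wire stays none
L5 halt: active, suppressor → wire = (-1, 1)
actuator = (-1, 1)
position: (-3, 3) + (-1, 1) = (-4, 4)

-4 4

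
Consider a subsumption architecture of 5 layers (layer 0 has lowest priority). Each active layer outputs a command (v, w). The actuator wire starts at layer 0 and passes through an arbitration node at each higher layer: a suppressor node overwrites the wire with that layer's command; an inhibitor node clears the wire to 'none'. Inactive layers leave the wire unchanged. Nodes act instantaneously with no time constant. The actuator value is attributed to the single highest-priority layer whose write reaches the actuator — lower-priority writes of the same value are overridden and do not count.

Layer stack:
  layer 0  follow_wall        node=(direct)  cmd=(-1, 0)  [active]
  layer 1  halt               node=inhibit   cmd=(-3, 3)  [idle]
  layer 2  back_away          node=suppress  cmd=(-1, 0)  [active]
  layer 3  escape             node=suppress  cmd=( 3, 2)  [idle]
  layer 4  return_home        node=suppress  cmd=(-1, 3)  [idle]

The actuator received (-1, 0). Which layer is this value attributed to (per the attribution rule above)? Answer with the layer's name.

back_away

L0 follow_wall: active, feeds wire = (-1, 0)
L1 halt: idle → wire stays (-1, 0)
L2 back_away: active, suppressor → wire = (-1, 0)
L3 escape: idle → wire stays (-1, 0)
L4 return_home: idle → wire stays (-1, 0)
actuator = (-1, 0)
last writer: layer 2 = back_away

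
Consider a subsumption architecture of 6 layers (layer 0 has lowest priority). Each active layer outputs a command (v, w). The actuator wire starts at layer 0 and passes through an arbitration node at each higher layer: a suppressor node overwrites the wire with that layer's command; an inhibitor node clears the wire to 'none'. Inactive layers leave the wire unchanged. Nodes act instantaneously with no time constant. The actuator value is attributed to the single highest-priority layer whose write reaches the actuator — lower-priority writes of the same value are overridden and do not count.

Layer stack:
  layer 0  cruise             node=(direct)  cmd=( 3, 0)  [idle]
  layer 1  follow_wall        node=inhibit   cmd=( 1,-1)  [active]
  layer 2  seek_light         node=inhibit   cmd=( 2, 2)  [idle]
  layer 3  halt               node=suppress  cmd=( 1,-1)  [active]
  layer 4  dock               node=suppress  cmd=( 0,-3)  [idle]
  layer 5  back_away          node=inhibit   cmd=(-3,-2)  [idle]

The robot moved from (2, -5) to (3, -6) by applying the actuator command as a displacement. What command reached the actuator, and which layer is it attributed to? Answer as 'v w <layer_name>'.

displacement = (3, -6) − (2, -5) = (1, -1)
L0 cruise: idle → wire = none
L1 follow_wall: active, inhibitor → wire = none
L2 seek_light: idle → wire stays none
L3 halt: active, suppressor → wire = (1, -1)
L4 dock: idle → wire stays (1, -1)
L5 back_away: idle → wire stays (1, -1)
actuator = (1, -1) — from layer 3 (halt)

1 -1 halt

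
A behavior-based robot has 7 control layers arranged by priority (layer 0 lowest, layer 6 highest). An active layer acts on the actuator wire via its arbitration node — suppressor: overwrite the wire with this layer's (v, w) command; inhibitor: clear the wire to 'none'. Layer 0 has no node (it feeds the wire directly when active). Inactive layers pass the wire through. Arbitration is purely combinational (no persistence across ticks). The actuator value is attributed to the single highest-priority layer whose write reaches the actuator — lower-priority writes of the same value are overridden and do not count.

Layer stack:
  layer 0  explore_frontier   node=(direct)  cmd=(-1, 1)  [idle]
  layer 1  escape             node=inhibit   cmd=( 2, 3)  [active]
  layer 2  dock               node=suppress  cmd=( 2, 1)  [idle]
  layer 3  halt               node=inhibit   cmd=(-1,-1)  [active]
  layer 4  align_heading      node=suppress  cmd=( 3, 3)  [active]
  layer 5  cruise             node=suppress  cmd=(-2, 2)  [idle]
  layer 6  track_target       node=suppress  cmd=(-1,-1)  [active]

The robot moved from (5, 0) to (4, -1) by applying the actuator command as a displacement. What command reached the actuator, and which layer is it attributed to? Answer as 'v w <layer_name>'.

-1 -1 track_target

displacement = (4, -1) − (5, 0) = (-1, -1)
[0] explore_frontier off; wire := none
[1] escape on (inhibit); wire := none
[2] dock off; pass none
[3] halt on (inhibit); wire := none
[4] align_heading on (suppress); wire := (3, 3)
[5] cruise off; pass (3, 3)
[6] track_target on (suppress); wire := (-1, -1)
output (-1, -1) — from layer 6 (track_target)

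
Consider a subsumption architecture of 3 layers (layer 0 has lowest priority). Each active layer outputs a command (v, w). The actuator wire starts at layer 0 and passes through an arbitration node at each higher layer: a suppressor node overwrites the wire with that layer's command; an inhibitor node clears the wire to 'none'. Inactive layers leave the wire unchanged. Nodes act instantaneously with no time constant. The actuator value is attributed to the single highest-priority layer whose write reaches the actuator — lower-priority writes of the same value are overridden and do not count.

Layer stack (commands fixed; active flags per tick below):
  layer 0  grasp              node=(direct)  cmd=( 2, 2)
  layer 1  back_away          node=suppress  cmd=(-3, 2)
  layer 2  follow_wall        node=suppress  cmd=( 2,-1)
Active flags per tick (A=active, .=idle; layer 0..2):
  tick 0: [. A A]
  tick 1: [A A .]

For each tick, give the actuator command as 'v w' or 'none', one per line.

tick 0:
  [0] grasp off; wire := none
  [1] back_away on (suppress); wire := (-3, 2)
  [2] follow_wall on (suppress); wire := (2, -1)
  output (2, -1)
tick 1:
  [0] grasp on; wire := (2, 2)
  [1] back_away on (suppress); wire := (-3, 2)
  [2] follow_wall off; pass (-3, 2)
  output (-3, 2)

2 -1
-3 2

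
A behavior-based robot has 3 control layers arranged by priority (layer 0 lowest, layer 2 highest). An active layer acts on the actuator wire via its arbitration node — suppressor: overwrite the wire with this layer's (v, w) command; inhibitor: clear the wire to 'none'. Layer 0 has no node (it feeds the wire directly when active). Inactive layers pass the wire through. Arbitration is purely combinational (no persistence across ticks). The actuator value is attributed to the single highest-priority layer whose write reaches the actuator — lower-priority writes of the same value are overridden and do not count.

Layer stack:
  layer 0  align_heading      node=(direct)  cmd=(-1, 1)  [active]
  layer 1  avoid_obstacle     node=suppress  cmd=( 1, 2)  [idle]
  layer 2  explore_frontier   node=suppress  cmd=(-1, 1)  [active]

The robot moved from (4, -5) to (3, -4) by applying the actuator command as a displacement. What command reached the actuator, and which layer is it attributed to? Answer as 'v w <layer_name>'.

-1 1 explore_frontier

displacement = (3, -4) − (4, -5) = (-1, 1)
[0] align_heading on; wire := (-1, 1)
[1] avoid_obstacle off; pass (-1, 1)
[2] explore_frontier on (suppress); wire := (-1, 1)
output (-1, 1) — from layer 2 (explore_frontier)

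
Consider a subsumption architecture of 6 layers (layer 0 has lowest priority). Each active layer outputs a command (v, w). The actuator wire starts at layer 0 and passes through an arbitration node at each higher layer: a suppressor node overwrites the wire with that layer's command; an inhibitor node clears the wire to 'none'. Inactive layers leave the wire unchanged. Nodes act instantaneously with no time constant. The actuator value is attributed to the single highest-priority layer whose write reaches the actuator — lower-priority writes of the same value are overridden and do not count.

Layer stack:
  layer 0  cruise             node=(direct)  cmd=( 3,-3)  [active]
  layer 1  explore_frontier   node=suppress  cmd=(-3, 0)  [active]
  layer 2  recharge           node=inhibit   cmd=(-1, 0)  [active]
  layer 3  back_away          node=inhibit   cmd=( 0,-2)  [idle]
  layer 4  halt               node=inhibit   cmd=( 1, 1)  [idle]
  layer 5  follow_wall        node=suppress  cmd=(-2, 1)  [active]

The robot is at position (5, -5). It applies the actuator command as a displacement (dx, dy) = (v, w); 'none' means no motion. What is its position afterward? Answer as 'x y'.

3 -4

L0 cruise: active, feeds wire = (3, -3)
L1 explore_frontier: active, suppressor → wire = (-3, 0)
L2 recharge: active, inhibitor → wire = none
L3 back_away: idle → wire stays none
L4 halt: idle → wire stays none
L5 follow_wall: active, suppressor → wire = (-2, 1)
actuator = (-2, 1)
position: (5, -5) + (-2, 1) = (3, -4)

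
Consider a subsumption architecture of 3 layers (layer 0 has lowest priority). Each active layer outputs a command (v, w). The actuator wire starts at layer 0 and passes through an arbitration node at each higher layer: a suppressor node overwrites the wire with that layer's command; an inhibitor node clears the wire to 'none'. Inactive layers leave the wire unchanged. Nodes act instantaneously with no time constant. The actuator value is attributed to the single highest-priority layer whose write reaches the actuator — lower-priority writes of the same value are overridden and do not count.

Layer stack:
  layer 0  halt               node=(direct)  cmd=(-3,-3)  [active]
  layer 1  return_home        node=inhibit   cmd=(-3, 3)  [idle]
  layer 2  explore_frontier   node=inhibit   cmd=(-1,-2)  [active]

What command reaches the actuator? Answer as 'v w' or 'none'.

none

[0] halt on; wire := (-3, -3)
[1] return_home off; pass (-3, -3)
[2] explore_frontier on (inhibit); wire := none
output none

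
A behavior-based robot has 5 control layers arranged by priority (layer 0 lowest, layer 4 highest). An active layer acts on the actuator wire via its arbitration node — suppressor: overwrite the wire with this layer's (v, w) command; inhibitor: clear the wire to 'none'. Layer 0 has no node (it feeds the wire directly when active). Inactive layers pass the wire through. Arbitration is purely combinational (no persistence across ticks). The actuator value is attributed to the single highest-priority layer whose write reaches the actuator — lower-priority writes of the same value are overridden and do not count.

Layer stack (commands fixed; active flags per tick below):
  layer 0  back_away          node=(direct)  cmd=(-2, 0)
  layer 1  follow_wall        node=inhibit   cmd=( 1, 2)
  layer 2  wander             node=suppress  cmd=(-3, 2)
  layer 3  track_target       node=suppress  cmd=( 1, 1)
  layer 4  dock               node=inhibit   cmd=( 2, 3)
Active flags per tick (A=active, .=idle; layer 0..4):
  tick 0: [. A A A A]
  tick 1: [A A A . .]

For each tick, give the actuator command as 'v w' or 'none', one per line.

tick 0:
  L0 back_away: idle → wire = none
  L1 follow_wall: active, inhibitor → wire = none
  L2 wander: active, suppressor → wire = (-3, 2)
  L3 track_target: active, suppressor → wire = (1, 1)
  L4 dock: active, inhibitor → wire = none
  actuator = none
tick 1:
  L0 back_away: active, feeds wire = (-2, 0)
  L1 follow_wall: active, inhibitor → wire = none
  L2 wander: active, suppressor → wire = (-3, 2)
  L3 track_target: idle → wire stays (-3, 2)
  L4 dock: idle → wire stays (-3, 2)
  actuator = (-3, 2)

none
-3 2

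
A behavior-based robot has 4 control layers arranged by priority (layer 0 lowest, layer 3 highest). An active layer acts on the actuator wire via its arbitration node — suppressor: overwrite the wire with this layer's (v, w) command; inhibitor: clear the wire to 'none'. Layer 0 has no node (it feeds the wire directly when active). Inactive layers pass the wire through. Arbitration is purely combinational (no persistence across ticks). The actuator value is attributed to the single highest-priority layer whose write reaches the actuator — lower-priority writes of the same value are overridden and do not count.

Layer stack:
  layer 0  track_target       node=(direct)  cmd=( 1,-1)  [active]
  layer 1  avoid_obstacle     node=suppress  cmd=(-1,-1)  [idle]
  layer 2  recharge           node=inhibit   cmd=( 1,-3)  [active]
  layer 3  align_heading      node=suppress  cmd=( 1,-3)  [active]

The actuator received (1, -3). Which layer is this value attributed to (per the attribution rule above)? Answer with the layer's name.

align_heading

L0 track_target: active, feeds wire = (1, -1)
L1 avoid_obstacle: idle → wire stays (1, -1)
L2 recharge: active, inhibitor → wire = none
L3 align_heading: active, suppressor → wire = (1, -3)
actuator = (1, -3)
last writer: layer 3 = align_heading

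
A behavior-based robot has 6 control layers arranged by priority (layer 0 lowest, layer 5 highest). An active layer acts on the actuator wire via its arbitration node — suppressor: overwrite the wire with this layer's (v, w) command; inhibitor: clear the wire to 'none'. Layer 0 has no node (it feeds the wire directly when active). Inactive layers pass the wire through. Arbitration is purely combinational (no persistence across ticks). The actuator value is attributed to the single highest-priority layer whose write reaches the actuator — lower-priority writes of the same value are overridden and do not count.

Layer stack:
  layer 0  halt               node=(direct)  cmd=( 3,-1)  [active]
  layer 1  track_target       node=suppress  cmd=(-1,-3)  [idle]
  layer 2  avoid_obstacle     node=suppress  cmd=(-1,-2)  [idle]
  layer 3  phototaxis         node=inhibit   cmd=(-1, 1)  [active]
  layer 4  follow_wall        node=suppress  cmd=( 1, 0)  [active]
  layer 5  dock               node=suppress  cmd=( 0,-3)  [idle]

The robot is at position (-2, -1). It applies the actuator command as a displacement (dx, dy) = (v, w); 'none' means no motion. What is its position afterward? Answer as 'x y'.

-1 -1

L0 halt: active, feeds wire = (3, -1)
L1 track_target: idle → wire stays (3, -1)
L2 avoid_obstacle: idle → wire stays (3, -1)
L3 phototaxis: active, inhibitor → wire = none
L4 follow_wall: active, suppressor → wire = (1, 0)
L5 dock: idle → wire stays (1, 0)
actuator = (1, 0)
position: (-2, -1) + (1, 0) = (-1, -1)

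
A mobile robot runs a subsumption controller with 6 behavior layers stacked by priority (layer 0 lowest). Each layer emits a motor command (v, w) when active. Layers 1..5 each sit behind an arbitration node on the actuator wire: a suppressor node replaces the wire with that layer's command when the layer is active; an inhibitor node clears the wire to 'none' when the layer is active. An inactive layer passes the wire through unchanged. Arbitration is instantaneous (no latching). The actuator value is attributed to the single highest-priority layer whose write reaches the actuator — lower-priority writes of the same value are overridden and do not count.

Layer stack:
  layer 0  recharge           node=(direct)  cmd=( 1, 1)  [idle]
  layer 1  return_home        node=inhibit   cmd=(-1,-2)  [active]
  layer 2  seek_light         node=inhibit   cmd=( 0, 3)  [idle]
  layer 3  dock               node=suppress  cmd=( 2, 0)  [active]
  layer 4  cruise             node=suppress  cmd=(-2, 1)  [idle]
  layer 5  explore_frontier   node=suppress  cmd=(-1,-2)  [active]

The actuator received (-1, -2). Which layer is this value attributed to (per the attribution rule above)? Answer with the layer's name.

explore_frontier

layer 0 (recharge) idle — none
layer 1 (return_home) active — inhibits: none
layer 2 (seek_light) idle — unchanged: none
layer 3 (dock) active — suppresses: (2, 0)
layer 4 (cruise) idle — unchanged: (2, 0)
layer 5 (explore_frontier) active — suppresses: (-1, -2)
→ actuator (-1, -2)
last writer: layer 5 = explore_frontier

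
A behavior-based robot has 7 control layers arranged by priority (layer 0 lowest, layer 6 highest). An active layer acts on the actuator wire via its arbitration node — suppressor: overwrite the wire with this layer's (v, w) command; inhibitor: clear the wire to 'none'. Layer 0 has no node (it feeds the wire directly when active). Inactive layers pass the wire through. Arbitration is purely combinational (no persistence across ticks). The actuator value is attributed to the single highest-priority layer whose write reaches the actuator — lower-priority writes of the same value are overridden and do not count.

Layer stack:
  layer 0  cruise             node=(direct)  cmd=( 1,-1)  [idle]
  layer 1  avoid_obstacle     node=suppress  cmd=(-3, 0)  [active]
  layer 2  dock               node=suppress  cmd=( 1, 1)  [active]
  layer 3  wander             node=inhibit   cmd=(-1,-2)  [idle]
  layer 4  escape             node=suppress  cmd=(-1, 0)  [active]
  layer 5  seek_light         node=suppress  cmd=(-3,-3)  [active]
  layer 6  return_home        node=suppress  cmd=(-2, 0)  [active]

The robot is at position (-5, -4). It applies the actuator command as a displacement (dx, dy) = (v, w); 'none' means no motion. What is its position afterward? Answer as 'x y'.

-7 -4

[0] cruise off; wire := none
[1] avoid_obstacle on (suppress); wire := (-3, 0)
[2] dock on (suppress); wire := (1, 1)
[3] wander off; pass (1, 1)
[4] escape on (suppress); wire := (-1, 0)
[5] seek_light on (suppress); wire := (-3, -3)
[6] return_home on (suppress); wire := (-2, 0)
output (-2, 0)
position: (-5, -4) + (-2, 0) = (-7, -4)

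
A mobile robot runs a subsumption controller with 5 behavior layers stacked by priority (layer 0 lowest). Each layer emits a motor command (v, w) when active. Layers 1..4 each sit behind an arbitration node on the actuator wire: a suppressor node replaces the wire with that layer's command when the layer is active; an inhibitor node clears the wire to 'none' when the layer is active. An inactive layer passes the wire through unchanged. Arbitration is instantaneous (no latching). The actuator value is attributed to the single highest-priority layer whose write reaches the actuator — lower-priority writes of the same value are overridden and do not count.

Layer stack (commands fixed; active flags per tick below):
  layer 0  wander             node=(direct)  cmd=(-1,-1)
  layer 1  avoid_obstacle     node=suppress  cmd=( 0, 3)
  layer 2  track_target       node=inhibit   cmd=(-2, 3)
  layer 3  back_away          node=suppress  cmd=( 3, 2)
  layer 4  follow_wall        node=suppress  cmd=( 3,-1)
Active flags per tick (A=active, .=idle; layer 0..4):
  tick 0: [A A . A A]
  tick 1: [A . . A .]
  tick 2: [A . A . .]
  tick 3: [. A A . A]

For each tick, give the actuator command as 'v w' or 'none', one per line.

3 -1
3 2
none
3 -1

tick 0:
  L0 wander: active, feeds wire = (-1, -1)
  L1 avoid_obstacle: active, suppressor → wire = (0, 3)
  L2 track_target: idle → wire stays (0, 3)
  L3 back_away: active, suppressor → wire = (3, 2)
  L4 follow_wall: active, suppressor → wire = (3, -1)
  actuator = (3, -1)
tick 1:
  L0 wander: active, feeds wire = (-1, -1)
  L1 avoid_obstacle: idle → wire stays (-1, -1)
  L2 track_target: idle → wire stays (-1, -1)
  L3 back_away: active, suppressor → wire = (3, 2)
  L4 follow_wall: idle → wire stays (3, 2)
  actuator = (3, 2)
tick 2:
  L0 wander: active, feeds wire = (-1, -1)
  L1 avoid_obstacle: idle → wire stays (-1, -1)
  L2 track_target: active, inhibitor → wire = none
  L3 back_away: idle → wire stays none
  L4 follow_wall: idle → wire stays none
  actuator = none
tick 3:
  L0 wander: idle → wire = none
  L1 avoid_obstacle: active, suppressor → wire = (0, 3)
  L2 track_target: active, inhibitor → wire = none
  L3 back_away: idle → wire stays none
  L4 follow_wall: active, suppressor → wire = (3, -1)
  actuator = (3, -1)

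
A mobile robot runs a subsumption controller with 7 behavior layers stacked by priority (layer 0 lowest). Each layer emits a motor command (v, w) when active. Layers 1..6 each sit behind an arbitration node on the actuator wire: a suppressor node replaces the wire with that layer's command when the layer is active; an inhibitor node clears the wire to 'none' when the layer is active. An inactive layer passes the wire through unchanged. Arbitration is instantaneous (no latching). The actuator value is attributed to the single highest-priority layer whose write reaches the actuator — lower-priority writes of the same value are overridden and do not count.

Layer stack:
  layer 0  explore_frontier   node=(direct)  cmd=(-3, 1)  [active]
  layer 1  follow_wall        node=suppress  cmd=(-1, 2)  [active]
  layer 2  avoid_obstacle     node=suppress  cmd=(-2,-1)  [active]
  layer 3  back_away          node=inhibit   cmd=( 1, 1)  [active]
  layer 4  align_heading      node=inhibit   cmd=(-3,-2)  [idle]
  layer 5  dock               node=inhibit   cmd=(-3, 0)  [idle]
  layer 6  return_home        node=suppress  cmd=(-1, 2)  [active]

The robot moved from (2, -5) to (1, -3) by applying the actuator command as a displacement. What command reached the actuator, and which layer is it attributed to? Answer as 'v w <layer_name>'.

displacement = (1, -3) − (2, -5) = (-1, 2)
[0] explore_frontier on; wire := (-3, 1)
[1] follow_wall on (suppress); wire := (-1, 2)
[2] avoid_obstacle on (suppress); wire := (-2, -1)
[3] back_away on (inhibit); wire := none
[4] align_heading off; pass none
[5] dock off; pass none
[6] return_home on (suppress); wire := (-1, 2)
output (-1, 2) — from layer 6 (return_home)

-1 2 return_home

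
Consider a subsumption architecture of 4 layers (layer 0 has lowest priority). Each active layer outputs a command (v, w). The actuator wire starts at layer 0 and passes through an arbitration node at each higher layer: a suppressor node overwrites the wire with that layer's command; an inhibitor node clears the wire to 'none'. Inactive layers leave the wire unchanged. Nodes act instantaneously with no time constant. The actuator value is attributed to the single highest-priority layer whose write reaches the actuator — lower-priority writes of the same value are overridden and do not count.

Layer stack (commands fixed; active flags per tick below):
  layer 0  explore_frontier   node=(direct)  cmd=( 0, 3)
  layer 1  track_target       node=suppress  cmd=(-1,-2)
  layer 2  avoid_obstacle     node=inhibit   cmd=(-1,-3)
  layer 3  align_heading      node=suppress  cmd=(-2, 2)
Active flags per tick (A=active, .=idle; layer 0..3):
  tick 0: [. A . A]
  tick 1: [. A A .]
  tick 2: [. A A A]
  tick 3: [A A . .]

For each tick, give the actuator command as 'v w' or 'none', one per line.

tick 0:
  [0] explore_frontier off; wire := none
  [1] track_target on (suppress); wire := (-1, -2)
  [2] avoid_obstacle off; pass (-1, -2)
  [3] align_heading on (suppress); wire := (-2, 2)
  output (-2, 2)
tick 1:
  [0] explore_frontier off; wire := none
  [1] track_target on (suppress); wire := (-1, -2)
  [2] avoid_obstacle on (inhibit); wire := none
  [3] align_heading off; pass none
  output none
tick 2:
  [0] explore_frontier off; wire := none
  [1] track_target on (suppress); wire := (-1, -2)
  [2] avoid_obstacle on (inhibit); wire := none
  [3] align_heading on (suppress); wire := (-2, 2)
  output (-2, 2)
tick 3:
  [0] explore_frontier on; wire := (0, 3)
  [1] track_target on (suppress); wire := (-1, -2)
  [2] avoid_obstacle off; pass (-1, -2)
  [3] align_heading off; pass (-1, -2)
  output (-1, -2)

-2 2
none
-2 2
-1 -2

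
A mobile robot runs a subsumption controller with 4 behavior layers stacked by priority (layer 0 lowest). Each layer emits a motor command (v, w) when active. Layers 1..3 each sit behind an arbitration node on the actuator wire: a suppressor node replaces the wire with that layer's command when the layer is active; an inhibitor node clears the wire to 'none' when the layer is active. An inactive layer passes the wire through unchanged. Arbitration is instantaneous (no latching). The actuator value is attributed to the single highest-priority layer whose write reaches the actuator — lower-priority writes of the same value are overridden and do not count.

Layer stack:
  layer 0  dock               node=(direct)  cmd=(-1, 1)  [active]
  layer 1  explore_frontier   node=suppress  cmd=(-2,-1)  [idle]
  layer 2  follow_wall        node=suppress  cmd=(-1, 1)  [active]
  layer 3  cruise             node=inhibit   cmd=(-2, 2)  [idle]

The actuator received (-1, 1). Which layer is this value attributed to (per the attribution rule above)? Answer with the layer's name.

[0] dock on; wire := (-1, 1)
[1] explore_frontier off; pass (-1, 1)
[2] follow_wall on (suppress); wire := (-1, 1)
[3] cruise off; pass (-1, 1)
output (-1, 1)
last writer: layer 2 = follow_wall

follow_wall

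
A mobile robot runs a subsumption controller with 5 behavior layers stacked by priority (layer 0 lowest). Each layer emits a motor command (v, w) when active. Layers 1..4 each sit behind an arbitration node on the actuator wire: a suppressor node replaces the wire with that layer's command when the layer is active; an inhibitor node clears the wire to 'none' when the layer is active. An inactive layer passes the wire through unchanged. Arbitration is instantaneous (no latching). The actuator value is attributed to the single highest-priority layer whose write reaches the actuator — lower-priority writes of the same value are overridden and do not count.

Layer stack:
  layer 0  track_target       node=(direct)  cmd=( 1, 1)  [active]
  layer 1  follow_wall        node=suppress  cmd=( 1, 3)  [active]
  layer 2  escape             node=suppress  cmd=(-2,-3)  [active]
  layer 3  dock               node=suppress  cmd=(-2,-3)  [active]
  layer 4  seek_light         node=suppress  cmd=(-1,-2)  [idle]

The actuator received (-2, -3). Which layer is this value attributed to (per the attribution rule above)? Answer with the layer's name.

layer 0 (track_target) active — direct: (1, 1)
layer 1 (follow_wall) active — suppresses: (1, 3)
layer 2 (escape) active — suppresses: (-2, -3)
layer 3 (dock) active — suppresses: (-2, -3)
layer 4 (seek_light) idle — unchanged: (-2, -3)
→ actuator (-2, -3)
last writer: layer 3 = dock

dock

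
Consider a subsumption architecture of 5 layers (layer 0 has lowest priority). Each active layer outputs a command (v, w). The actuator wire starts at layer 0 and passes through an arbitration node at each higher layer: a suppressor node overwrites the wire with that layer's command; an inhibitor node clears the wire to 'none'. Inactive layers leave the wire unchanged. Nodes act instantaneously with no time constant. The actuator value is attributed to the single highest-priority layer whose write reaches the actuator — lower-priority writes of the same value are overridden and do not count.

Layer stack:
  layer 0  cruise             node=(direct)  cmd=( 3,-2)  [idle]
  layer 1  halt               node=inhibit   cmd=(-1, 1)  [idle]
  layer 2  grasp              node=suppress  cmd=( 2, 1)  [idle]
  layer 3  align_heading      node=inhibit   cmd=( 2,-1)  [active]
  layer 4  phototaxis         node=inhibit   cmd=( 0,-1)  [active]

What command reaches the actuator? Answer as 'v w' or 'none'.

none

L0 cruise: idle → wire = none
L1 halt: idle → wire stays none
L2 grasp: idle → wire stays none
L3 align_heading: active, inhibitor → wire = none
L4 phototaxis: active, inhibitor → wire = none
actuator = none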